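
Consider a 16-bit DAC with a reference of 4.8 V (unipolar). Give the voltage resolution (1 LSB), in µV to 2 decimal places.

Full-scale span = 4.8 V.
LSB = 4.8 / 2^16 = 4.8 / 65536 = 7.32422e-05 V = 73.24 µV.

73.24 µV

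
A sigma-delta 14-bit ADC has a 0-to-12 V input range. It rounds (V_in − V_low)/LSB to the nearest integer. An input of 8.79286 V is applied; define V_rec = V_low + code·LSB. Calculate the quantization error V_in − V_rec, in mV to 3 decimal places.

LSB = 12/2^14 = 0.732 mV.
(8.79286 − 0)/0.000732422 = 12005.1849; round gives code 12005.
Code 12005 maps back to 0 + 12005×0.000732422 V = 8.7927246 V.
Difference: 0.000135391 V → 0.135 mV.

0.135 mV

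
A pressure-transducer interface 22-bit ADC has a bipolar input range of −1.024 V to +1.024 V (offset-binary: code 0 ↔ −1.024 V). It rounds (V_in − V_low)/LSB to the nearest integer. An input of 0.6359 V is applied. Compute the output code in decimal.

code 3399475

LSB = 2.048 V / 4194304 = 0.49 µV.
(0.6359 − (−1.024)) / 4.88281e-07 = 3399475.200 LSBs.
round(3399475.200) = 3399475.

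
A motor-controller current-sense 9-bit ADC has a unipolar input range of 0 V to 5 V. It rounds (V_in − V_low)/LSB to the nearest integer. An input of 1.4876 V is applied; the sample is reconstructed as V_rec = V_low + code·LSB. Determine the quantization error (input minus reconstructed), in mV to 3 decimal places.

LSB = 5/2^9 = 9.766 mV.
(V_in − V_low)/LSB = (1.4876 − 0)/0.00976562 = 152.3302 → code 152 (round).
Reconstructed: 1.484375 V.
Error = 1.4876 − 1.484375 = 0.003225 V = 3.225 mV.

3.225 mV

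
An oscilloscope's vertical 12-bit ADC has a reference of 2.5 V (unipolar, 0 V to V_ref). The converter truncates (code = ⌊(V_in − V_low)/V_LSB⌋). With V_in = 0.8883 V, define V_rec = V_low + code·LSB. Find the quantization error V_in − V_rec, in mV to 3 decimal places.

Step size: 2.5 V ÷ 2^12 = 0.610 mV.
Scaled input = 1455.3907 LSBs, so code = 1455.
Code 1455 maps back to 0 + 1455×0.000610352 V = 0.88806152 V.
Difference: 0.000238477 V → 0.238 mV.

0.238 mV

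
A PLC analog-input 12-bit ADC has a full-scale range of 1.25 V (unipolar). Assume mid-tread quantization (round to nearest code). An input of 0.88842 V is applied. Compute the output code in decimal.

code 2911

LSB = 1.25 V / 4096 = 305.18 µV.
(V_in − V_low)/LSB = (0.88842 − 0) / 0.000305176 = 2911.175.
So the output code is 2911.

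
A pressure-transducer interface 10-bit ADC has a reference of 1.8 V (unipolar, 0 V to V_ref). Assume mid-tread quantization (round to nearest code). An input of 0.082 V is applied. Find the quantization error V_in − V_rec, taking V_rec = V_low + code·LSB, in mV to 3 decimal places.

-0.617 mV

LSB = 1.8/2^10 = 1.758 mV.
Scaled input = 46.6489 LSBs, so code = 47.
Reconstructed: 0.082617187 V.
Difference: -0.000617188 V → -0.617 mV.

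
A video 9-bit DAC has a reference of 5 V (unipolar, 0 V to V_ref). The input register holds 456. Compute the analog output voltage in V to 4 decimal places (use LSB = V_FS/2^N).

LSB = 5 V / 2^9 = 9.766 mV.
V_out = 0 + 456 × 0.00976562 V = 4.45312 V.

4.4531 V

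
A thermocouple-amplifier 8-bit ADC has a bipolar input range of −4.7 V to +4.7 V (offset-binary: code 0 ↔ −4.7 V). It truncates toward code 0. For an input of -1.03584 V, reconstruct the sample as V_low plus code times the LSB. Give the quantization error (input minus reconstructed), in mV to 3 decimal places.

29.004 mV

LSB = 9.4/2^8 = 36.719 mV.
Scaled input = 99.7899 LSBs, so code = 99.
V_rec = (−4.7) + 99·0.0367188 = -1.0648438 V.
V_in − V_rec = 0.0290037 V = 29.004 mV.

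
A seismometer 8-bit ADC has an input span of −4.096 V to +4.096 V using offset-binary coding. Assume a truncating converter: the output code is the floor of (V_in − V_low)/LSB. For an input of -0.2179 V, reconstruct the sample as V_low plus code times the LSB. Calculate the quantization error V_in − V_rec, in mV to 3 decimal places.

Step size: 8.192 V ÷ 2^8 = 32.000 mV.
(V_in − V_low)/LSB = (-0.2179 − (−4.096))/0.032 = 121.1906 → code 121 (floor).
V_rec = (−4.096) + 121·0.032 = -0.224 V.
Error = -0.2179 − (−0.224) = 0.0061 V = 6.100 mV.

6.100 mV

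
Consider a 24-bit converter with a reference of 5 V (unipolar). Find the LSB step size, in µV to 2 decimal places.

Full-scale span = 5 V.
LSB = 5 / 2^24 = 5 / 16777216 = 2.98023e-07 V = 0.30 µV.

0.30 µV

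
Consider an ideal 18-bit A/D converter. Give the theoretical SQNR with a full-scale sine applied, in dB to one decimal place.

SNR ≈ 6.02·N + 1.76 dB = 6.02·18 + 1.76 = 110.12 dB.

110.1 dB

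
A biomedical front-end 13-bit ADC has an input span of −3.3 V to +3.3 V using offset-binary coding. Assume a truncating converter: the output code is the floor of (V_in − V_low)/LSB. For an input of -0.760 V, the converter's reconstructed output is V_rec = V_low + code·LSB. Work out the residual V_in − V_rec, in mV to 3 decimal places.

0.547 mV

One LSB is 6.6 V / 8192 = 0.806 mV.
(V_in − V_low)/LSB = (-0.760 − (−3.3))/0.000805664 = 3152.6788 → code 3152 (floor).
Reconstructed: -0.76054687 V.
Difference: 0.000546875 V → 0.547 mV.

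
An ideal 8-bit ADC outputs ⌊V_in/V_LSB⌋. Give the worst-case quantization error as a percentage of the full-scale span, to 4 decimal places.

0.3906 %

Truncating → worst-case error = 1 LSB = V_FS/2^8, so 100/256 = 0.390625 % of full scale.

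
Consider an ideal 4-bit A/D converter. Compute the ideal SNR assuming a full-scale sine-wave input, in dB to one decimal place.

25.8 dB

SNR ≈ 6.02·N + 1.76 dB = 6.02·4 + 1.76 = 25.84 dB.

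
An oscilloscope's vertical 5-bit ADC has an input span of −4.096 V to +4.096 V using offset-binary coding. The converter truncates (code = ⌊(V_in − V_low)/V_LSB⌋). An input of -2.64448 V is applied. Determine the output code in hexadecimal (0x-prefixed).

code 0x5 (decimal 5)

LSB = 8.192 V / 32 = 256.000 mV.
(-2.64448 − (−4.096)) / 0.256 = 5.670 LSBs.
Floor → code 5.
In hexadecimal (0x-prefixed): 0x5.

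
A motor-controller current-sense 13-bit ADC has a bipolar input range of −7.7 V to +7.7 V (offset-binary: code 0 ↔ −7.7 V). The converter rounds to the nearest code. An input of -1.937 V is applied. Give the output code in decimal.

code 3066

With 8192 levels over 15.4 V, one step is 1.880 mV.
Input sits at 3065.617 steps above V_low.
So the output code is 3066.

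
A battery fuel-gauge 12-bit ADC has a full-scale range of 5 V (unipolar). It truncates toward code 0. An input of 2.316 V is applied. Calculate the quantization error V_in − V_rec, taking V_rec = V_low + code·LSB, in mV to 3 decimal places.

0.326 mV

One LSB is 5 V / 4096 = 1.221 mV.
Scaled input = 1897.2672 LSBs, so code = 1897.
Code 1897 maps back to 0 + 1897×0.0012207 V = 2.3156738 V.
Difference: 0.000326172 V → 0.326 mV.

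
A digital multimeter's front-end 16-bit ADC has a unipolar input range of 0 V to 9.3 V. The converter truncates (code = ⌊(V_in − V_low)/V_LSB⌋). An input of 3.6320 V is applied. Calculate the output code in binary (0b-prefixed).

code 0b110001111111010 (decimal 25594)

Full-scale span = 9.3 V; LSB = 9.3/2^16 = 141.91 µV.
Input sits at 25594.274 steps above V_low.
Floor → code 25594.
In binary (0b-prefixed): 0b110001111111010.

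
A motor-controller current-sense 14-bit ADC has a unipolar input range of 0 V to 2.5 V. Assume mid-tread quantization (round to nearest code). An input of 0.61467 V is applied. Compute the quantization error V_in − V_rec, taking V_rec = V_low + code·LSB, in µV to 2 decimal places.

LSB = 2.5/2^14 = 152.59 µV.
Scaled input = 4028.3013 LSBs, so code = 4028.
Code 4028 maps back to 0 + 4028×0.000152588 V = 0.61462402 V.
V_in − V_rec = 4.59766e-05 V = 45.98 µV.

45.98 µV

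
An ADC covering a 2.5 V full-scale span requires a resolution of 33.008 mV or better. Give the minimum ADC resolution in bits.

Number of steps required ≥ 2.5 V / 33.008 mV = 75.74.
Need 2^N ≥ 75.74; 2^6 = 64, 2^7 = 128.
Minimum N = 7.

7 bits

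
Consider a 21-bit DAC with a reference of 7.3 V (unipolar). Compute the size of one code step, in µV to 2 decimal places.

Full-scale span = 7.3 V.
LSB = 7.3 / 2^21 = 7.3 / 2097152 = 3.48091e-06 V = 3.48 µV.

3.48 µV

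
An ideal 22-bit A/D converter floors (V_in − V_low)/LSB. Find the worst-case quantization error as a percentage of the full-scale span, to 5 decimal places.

0.00002 %

Truncating → worst-case error = 1 LSB = V_FS/2^22, so 100/4194304 = 2.38419e-05 % of full scale.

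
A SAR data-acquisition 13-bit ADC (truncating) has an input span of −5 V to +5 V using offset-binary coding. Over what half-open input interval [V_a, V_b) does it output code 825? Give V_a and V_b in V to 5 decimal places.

LSB = 10/2^13 = 1.221 mV.
V_a = V_low + 825·LSB = -3.99292 V; V_b = V_low + 826·LSB = -3.9917 V.

[-3.99292 V, -3.99170 V)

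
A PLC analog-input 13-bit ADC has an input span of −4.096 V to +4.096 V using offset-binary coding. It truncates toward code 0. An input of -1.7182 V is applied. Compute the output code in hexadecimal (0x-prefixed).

Full-scale span = 8.192 V; LSB = 8.192/2^13 = 1.000 mV.
(-1.7182 − (−4.096)) / 0.001 = 2377.800 LSBs.
⌊·⌋(2377.800) = 2377.
In hexadecimal (0x-prefixed): 0x949.

code 0x949 (decimal 2377)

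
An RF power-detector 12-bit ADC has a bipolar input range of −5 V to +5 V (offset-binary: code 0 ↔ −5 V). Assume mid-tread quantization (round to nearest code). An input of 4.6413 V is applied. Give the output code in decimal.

code 3949

With 4096 levels over 10 V, one step is 2.441 mV.
(V_in − V_low)/LSB = (4.6413 − (−5)) / 0.00244141 = 3949.076.
Round → code 3949.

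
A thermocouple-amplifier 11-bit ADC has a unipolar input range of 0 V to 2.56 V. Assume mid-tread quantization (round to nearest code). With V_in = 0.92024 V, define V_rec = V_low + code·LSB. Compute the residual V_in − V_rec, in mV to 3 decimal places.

0.240 mV

One LSB is 2.56 V / 2048 = 1.250 mV.
Scaled input = 736.1920 LSBs, so code = 736.
V_rec = 0 + 736·0.00125 = 0.92 V.
V_in − V_rec = 0.00024 V = 0.240 mV.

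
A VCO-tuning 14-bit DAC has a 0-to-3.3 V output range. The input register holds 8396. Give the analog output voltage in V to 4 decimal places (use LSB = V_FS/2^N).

1.6911 V

LSB = 3.3 V / 2^14 = 201.42 µV.
V_out = 0 + 8396 × 0.000201416 V = 1.69109 V.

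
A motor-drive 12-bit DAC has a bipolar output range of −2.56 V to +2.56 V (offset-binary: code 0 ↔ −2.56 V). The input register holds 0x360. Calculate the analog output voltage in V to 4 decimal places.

-1.4800 V

LSB = 5.12 V / 2^12 = 1.250 mV.
Code 0x360 = 864 decimal.
V_out = (−2.56) + 864 × 0.00125 V = -1.48 V.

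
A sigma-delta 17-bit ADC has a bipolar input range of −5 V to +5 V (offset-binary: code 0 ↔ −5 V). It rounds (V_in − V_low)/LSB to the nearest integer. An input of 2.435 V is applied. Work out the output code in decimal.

Full-scale span = 10 V; LSB = 10/2^17 = 76.29 µV.
Input sits at 97452.032 steps above V_low.
round(97452.032) = 97452.

code 97452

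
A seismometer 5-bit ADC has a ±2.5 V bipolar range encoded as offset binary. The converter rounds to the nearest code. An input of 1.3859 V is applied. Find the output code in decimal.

code 25

Full-scale span = 5 V; LSB = 5/2^5 = 156.250 mV.
(V_in − V_low)/LSB = (1.3859 − (−2.5)) / 0.15625 = 24.870.
Round → code 25.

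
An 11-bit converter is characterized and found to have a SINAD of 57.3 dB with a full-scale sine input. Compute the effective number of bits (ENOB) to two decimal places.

9.23 bits

ENOB = (SINAD − 1.76) / 6.02 = (57.3 − 1.76)/6.02 = 9.226.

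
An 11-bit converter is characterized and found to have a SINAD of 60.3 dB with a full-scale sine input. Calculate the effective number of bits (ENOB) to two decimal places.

9.72 bits

ENOB = (SINAD − 1.76) / 6.02 = (60.3 − 1.76)/6.02 = 9.724.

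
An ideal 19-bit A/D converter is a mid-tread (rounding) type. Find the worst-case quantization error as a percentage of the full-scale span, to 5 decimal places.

Rounding → worst-case error = ½ LSB = V_FS/2^20, so 100/1048576 = 9.53674e-05 % of full scale.

0.00010 %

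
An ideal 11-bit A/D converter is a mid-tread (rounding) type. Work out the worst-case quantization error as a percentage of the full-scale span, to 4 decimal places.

0.0244 %

Rounding → worst-case error = ½ LSB = V_FS/2^12, so 100/4096 = 0.0244141 % of full scale.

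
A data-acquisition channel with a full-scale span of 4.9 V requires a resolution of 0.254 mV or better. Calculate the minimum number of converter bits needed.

Number of steps required ≥ 4.9 V / 0.254 mV = 19291.34.
Need 2^N ≥ 19291.34; 2^14 = 16384, 2^15 = 32768.
Minimum N = 15.

15 bits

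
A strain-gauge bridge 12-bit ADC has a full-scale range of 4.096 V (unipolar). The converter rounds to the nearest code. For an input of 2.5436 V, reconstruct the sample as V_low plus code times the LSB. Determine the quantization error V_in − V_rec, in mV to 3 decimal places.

LSB = 4.096/2^12 = 1.000 mV.
(2.5436 − 0)/0.001 = 2543.6000; round gives code 2544.
V_rec = 0 + 2544·0.001 = 2.544 V.
V_in − V_rec = -0.0004 V = -0.400 mV.

-0.400 mV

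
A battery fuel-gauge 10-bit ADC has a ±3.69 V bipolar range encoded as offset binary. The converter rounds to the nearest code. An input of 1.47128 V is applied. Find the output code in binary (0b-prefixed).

code 0b1011001100 (decimal 716)

Full-scale span = 7.38 V; LSB = 7.38/2^10 = 7.207 mV.
(1.47128 − (−3.69)) / 0.00720703 = 716.145 LSBs.
Round → code 716.
In binary (0b-prefixed): 0b1011001100.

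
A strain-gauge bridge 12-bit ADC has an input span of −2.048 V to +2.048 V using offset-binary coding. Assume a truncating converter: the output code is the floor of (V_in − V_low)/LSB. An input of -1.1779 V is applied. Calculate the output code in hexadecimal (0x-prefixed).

LSB = 4.096 V / 4096 = 1.000 mV.
(V_in − V_low)/LSB = (-1.1779 − (−2.048)) / 0.001 = 870.100.
Floor → code 870.
In hexadecimal (0x-prefixed): 0x366.

code 0x366 (decimal 870)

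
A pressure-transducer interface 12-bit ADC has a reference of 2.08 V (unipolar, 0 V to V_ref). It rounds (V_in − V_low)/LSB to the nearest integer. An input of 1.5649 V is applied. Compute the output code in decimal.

code 3082

Full-scale span = 2.08 V; LSB = 2.08/2^12 = 0.508 mV.
Input sits at 3081.649 steps above V_low.
Round → code 3082.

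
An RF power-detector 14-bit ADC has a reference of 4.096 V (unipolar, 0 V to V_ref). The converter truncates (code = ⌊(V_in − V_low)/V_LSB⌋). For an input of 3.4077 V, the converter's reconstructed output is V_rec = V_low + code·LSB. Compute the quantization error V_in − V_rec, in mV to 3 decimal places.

LSB = 4.096/2^14 = 250.00 µV.
(3.4077 − 0)/0.00025 = 13630.8000; ⌊·⌋ gives code 13630.
Reconstructed: 3.4075 V.
V_in − V_rec = 0.0002 V = 0.200 mV.

0.200 mV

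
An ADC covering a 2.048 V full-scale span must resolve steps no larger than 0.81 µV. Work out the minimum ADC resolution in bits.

22 bits

Number of steps required ≥ 2.048 V / 0.81 µV = 2528395.06.
Need 2^N ≥ 2528395.06; 2^21 = 2097152, 2^22 = 4194304.
Minimum N = 22.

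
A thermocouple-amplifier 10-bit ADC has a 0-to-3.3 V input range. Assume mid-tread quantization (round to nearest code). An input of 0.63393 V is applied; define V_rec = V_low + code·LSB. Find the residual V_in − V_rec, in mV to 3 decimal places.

One LSB is 3.3 V / 1024 = 3.223 mV.
(V_in − V_low)/LSB = (0.63393 − 0)/0.00322266 = 196.7104 → code 197 (round).
Code 197 maps back to 0 + 197×0.00322266 V = 0.63486328 V.
Error = 0.63393 − 0.63486328 = -0.000933281 V = -0.933 mV.

-0.933 mV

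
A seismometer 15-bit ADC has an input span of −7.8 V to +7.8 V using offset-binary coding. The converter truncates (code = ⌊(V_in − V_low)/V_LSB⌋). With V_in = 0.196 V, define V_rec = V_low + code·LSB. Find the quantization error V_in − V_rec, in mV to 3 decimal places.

One LSB is 15.6 V / 32768 = 476.07 µV.
(0.196 − (−7.8))/0.000476074 = 16795.7005; ⌊·⌋ gives code 16795.
V_rec = (−7.8) + 16795·0.000476074 = 0.1956665 V.
Error = 0.196 − 0.1956665 = 0.000333496 V = 0.333 mV.

0.333 mV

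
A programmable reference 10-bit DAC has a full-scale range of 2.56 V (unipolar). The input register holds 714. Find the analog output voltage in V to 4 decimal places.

1.7850 V

LSB = 2.56 V / 2^10 = 2.500 mV.
V_out = 0 + 714 × 0.0025 V = 1.785 V.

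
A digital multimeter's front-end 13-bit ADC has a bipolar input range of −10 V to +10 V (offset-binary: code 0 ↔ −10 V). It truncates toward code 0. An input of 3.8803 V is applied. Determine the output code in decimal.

code 5685

With 8192 levels over 20 V, one step is 2.441 mV.
(3.8803 − (−10)) / 0.00244141 = 5685.371 LSBs.
⌊·⌋(5685.371) = 5685.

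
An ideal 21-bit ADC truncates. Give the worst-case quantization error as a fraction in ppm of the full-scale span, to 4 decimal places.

Truncating → worst-case error = 1 LSB = V_FS/2^21, so 1e+06/2097152 = 0.476837 ppm of full scale.

0.4768 ppm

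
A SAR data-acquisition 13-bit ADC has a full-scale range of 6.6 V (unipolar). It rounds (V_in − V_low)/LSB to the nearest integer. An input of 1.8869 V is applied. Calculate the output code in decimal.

code 2342

With 8192 levels over 6.6 V, one step is 0.806 mV.
(V_in − V_low)/LSB = (1.8869 − 0) / 0.000805664 = 2342.043.
So the output code is 2342.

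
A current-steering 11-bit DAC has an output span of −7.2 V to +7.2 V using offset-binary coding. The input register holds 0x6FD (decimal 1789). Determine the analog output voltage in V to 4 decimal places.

5.3789 V

LSB = 14.4 V / 2^11 = 7.031 mV.
Code 0x6FD = 1789 decimal.
V_out = (−7.2) + 1789 × 0.00703125 V = 5.37891 V.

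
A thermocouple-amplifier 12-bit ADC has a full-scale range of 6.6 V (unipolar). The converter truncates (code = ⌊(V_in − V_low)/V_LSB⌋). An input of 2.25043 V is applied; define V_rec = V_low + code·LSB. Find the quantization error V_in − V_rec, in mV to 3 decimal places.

Step size: 6.6 V ÷ 2^12 = 1.611 mV.
(2.25043 − 0)/0.00161133 = 1396.6305; ⌊·⌋ gives code 1396.
Reconstructed: 2.2494141 V.
Difference: 0.00101594 V → 1.016 mV.

1.016 mV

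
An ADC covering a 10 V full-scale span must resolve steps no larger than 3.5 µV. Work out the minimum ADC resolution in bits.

22 bits

Number of steps required ≥ 10 V / 3.5 µV = 2857142.86.
Need 2^N ≥ 2857142.86; 2^21 = 2097152, 2^22 = 4194304.
Minimum N = 22.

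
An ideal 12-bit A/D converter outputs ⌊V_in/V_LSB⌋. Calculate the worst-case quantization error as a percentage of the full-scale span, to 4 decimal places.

Truncating → worst-case error = 1 LSB = V_FS/2^12, so 100/4096 = 0.0244141 % of full scale.

0.0244 %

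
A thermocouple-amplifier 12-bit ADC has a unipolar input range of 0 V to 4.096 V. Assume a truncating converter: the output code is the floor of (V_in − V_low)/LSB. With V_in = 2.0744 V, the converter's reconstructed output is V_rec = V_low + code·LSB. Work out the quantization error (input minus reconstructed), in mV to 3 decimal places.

0.400 mV

Step size: 4.096 V ÷ 2^12 = 1.000 mV.
(V_in − V_low)/LSB = (2.0744 − 0)/0.001 = 2074.4000 → code 2074 (floor).
V_rec = 0 + 2074·0.001 = 2.074 V.
V_in − V_rec = 0.0004 V = 0.400 mV.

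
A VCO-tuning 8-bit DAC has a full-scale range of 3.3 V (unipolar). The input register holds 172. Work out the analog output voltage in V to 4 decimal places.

LSB = 3.3 V / 2^8 = 12.891 mV.
V_out = 0 + 172 × 0.0128906 V = 2.21719 V.

2.2172 V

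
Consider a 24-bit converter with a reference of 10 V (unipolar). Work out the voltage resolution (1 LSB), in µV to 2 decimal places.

Full-scale span = 10 V.
LSB = 10 / 2^24 = 10 / 16777216 = 5.96046e-07 V = 0.60 µV.

0.60 µV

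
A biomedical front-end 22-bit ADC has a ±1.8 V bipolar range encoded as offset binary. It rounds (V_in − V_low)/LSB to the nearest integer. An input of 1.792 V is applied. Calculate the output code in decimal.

code 4184983

Full-scale span = 3.6 V; LSB = 3.6/2^22 = 0.86 µV.
(V_in − V_low)/LSB = (1.792 − (−1.8)) / 8.58307e-07 = 4184983.324.
Round → code 4184983.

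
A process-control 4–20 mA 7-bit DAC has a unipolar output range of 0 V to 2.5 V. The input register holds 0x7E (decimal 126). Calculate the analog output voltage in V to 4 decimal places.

LSB = 2.5 V / 2^7 = 19.531 mV.
Code 0x7E = 126 decimal.
V_out = 0 + 126 × 0.0195312 V = 2.46094 V.

2.4609 V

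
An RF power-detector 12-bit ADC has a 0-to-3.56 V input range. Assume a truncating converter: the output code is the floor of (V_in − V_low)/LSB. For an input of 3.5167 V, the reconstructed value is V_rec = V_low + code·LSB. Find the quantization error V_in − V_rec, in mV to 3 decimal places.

0.157 mV

Step size: 3.56 V ÷ 2^12 = 0.869 mV.
Scaled input = 4046.1807 LSBs, so code = 4046.
V_rec = 0 + 4046·0.000869141 = 3.516543 V.
Difference: 0.000157031 V → 0.157 mV.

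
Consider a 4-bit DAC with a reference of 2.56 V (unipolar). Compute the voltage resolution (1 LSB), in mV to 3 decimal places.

160.000 mV

Full-scale span = 2.56 V.
LSB = 2.56 / 2^4 = 2.56 / 16 = 0.16 V = 160.000 mV.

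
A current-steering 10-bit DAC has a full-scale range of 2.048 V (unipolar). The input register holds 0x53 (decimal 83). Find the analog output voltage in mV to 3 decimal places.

166.000 mV

LSB = 2.048 V / 2^10 = 2.000 mV.
Code 0x53 = 83 decimal.
V_out = 0 + 83 × 0.002 V = 0.166 V.
= 166.000 mV.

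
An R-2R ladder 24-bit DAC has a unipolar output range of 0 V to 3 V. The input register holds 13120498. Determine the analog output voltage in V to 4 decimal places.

2.3461 V

LSB = 3 V / 2^24 = 0.18 µV.
V_out = 0 + 13120498 × 1.78814e-07 V = 2.34613 V.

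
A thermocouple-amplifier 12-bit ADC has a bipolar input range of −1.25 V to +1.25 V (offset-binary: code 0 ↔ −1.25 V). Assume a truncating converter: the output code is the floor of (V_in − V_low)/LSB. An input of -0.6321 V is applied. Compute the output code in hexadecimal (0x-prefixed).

code 0x3F4 (decimal 1012)

LSB = 2.5 V / 4096 = 0.610 mV.
(V_in − V_low)/LSB = (-0.6321 − (−1.25)) / 0.000610352 = 1012.367.
Floor → code 1012.
In hexadecimal (0x-prefixed): 0x3F4.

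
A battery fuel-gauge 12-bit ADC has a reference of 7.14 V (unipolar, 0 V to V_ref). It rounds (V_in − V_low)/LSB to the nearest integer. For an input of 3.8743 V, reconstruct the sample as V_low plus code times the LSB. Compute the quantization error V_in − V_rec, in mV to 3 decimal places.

-0.754 mV

Step size: 7.14 V ÷ 2^12 = 1.743 mV.
(V_in − V_low)/LSB = (3.8743 − 0)/0.00174316 = 2222.5676 → code 2223 (round).
Reconstructed: 3.8750537 V.
Error = 3.8743 − 3.8750537 = -0.000753711 V = -0.754 mV.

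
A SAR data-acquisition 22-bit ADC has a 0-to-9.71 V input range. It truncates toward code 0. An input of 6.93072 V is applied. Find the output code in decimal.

LSB = 9.71 V / 4194304 = 2.32 µV.
Input sits at 2993774.111 steps above V_low.
⌊·⌋(2993774.111) = 2993774.

code 2993774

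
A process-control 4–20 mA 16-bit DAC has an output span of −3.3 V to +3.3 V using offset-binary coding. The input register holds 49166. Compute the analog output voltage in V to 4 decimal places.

1.6514 V

LSB = 6.6 V / 2^16 = 100.71 µV.
V_out = (−3.3) + 49166 × 0.000100708 V = 1.65141 V.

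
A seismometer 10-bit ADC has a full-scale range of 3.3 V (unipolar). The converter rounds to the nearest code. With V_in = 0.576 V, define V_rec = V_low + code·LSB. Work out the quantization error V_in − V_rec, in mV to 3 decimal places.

Step size: 3.3 V ÷ 2^10 = 3.223 mV.
(V_in − V_low)/LSB = (0.576 − 0)/0.00322266 = 178.7345 → code 179 (round).
V_rec = 0 + 179·0.00322266 = 0.57685547 V.
Error = 0.576 − 0.57685547 = -0.000855469 V = -0.855 mV.

-0.855 mV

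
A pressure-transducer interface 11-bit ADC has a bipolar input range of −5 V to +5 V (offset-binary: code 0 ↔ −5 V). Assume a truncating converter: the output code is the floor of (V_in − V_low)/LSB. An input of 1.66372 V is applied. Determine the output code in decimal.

Full-scale span = 10 V; LSB = 10/2^11 = 4.883 mV.
(V_in − V_low)/LSB = (1.66372 − (−5)) / 0.00488281 = 1364.730.
⌊·⌋(1364.730) = 1364.

code 1364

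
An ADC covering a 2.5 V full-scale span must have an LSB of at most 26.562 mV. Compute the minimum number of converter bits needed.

Number of steps required ≥ 2.5 V / 26.562 mV = 94.12.
Need 2^N ≥ 94.12; 2^6 = 64, 2^7 = 128.
Minimum N = 7.

7 bits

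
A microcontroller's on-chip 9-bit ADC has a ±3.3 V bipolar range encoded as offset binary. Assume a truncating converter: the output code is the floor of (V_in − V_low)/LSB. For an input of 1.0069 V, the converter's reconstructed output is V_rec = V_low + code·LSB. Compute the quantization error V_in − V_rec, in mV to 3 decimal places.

1.431 mV

One LSB is 6.6 V / 512 = 12.891 mV.
Scaled input = 334.1110 LSBs, so code = 334.
V_rec = (−3.3) + 334·0.0128906 = 1.0054687 V.
V_in − V_rec = 0.00143125 V = 1.431 mV.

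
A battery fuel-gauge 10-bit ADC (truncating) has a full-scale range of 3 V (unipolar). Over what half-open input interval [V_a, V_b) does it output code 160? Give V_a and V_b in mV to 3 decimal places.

LSB = 3/2^10 = 2.930 mV.
V_a = V_low + 160·LSB = 0.46875 V; V_b = V_low + 161·LSB = 0.47168 V.

[468.750 mV, 471.680 mV)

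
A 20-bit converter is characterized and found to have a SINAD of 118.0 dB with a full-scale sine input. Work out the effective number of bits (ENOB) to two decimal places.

19.31 bits

ENOB = (SINAD − 1.76) / 6.02 = (118.0 − 1.76)/6.02 = 19.309.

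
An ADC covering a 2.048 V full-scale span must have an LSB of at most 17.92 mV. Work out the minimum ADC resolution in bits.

7 bits

Number of steps required ≥ 2.048 V / 17.92 mV = 114.29.
Need 2^N ≥ 114.29; 2^6 = 64, 2^7 = 128.
Minimum N = 7.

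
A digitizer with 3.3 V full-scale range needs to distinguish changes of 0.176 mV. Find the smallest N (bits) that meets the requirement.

15 bits

Number of steps required ≥ 3.3 V / 0.176 mV = 18750.00.
Need 2^N ≥ 18750.00; 2^14 = 16384, 2^15 = 32768.
Minimum N = 15.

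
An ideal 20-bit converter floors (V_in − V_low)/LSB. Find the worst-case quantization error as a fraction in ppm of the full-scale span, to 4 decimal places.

Truncating → worst-case error = 1 LSB = V_FS/2^20, so 1e+06/1048576 = 0.953674 ppm of full scale.

0.9537 ppm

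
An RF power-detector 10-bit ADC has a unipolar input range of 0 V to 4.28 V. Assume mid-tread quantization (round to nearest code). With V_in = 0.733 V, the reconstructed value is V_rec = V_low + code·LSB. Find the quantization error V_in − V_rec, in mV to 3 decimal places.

Step size: 4.28 V ÷ 2^10 = 4.180 mV.
Scaled input = 175.3720 LSBs, so code = 175.
Code 175 maps back to 0 + 175×0.00417969 V = 0.73144531 V.
Error = 0.733 − 0.73144531 = 0.00155469 V = 1.555 mV.

1.555 mV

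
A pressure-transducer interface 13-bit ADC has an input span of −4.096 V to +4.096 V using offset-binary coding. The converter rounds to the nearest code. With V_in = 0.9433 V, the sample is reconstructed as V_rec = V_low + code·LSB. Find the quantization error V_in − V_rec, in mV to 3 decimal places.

Step size: 8.192 V ÷ 2^13 = 1.000 mV.
(0.9433 − (−4.096))/0.001 = 5039.3000; round gives code 5039.
Code 5039 maps back to (−4.096) + 5039×0.001 V = 0.943 V.
Difference: 0.0003 V → 0.300 mV.

0.300 mV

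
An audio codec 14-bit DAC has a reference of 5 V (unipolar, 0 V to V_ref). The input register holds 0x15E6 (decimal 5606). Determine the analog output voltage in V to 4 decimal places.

LSB = 5 V / 2^14 = 305.18 µV.
Code 0x15E6 = 5606 decimal.
V_out = 0 + 5606 × 0.000305176 V = 1.71082 V.

1.7108 V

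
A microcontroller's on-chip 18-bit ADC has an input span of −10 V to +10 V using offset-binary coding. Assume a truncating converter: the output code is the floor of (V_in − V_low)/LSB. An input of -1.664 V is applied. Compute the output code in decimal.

With 262144 levels over 20 V, one step is 76.29 µV.
(-1.664 − (−10)) / 7.62939e-05 = 109261.619 LSBs.
Floor → code 109261.

code 109261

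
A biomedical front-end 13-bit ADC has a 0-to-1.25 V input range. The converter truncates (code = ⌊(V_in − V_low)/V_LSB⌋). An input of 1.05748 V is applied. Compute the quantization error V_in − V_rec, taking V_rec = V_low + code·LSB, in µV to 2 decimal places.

One LSB is 1.25 V / 8192 = 152.59 µV.
(V_in − V_low)/LSB = (1.05748 − 0)/0.000152588 = 6930.3009 → code 6930 (floor).
V_rec = 0 + 6930·0.000152588 = 1.0574341 V.
V_in − V_rec = 4.5918e-05 V = 45.92 µV.

45.92 µV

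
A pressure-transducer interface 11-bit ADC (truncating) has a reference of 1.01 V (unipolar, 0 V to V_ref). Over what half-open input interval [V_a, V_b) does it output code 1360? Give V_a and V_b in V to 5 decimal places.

LSB = 1.01/2^11 = 493.16 µV.
V_a = V_low + 1360·LSB = 0.670703 V; V_b = V_low + 1361·LSB = 0.671196 V.

[0.67070 V, 0.67120 V)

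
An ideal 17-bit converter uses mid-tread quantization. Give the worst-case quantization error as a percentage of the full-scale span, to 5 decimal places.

Rounding → worst-case error = ½ LSB = V_FS/2^18, so 100/262144 = 0.00038147 % of full scale.

0.00038 %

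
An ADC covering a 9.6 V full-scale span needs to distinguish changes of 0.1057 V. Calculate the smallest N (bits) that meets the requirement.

7 bits

Number of steps required ≥ 9.6 V / 0.1057 V = 90.82.
Need 2^N ≥ 90.82; 2^6 = 64, 2^7 = 128.
Minimum N = 7.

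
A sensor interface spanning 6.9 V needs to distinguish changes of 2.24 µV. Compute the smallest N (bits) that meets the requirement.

Number of steps required ≥ 6.9 V / 2.24 µV = 3080357.14.
Need 2^N ≥ 3080357.14; 2^21 = 2097152, 2^22 = 4194304.
Minimum N = 22.

22 bits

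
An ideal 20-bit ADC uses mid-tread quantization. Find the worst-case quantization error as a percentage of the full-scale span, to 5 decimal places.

0.00005 %

Rounding → worst-case error = ½ LSB = V_FS/2^21, so 100/2097152 = 4.76837e-05 % of full scale.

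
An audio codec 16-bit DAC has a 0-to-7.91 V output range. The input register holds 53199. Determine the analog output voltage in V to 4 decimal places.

LSB = 7.91 V / 2^16 = 120.70 µV.
V_out = 0 + 53199 × 0.000120697 V = 6.42096 V.

6.4210 V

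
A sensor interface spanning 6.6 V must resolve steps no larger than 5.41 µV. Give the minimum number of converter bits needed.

Number of steps required ≥ 6.6 V / 5.41 µV = 1219963.03.
Need 2^N ≥ 1219963.03; 2^20 = 1048576, 2^21 = 2097152.
Minimum N = 21.

21 bits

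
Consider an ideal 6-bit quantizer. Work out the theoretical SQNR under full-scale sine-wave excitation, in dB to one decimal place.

SNR ≈ 6.02·N + 1.76 dB = 6.02·6 + 1.76 = 37.88 dB.

37.9 dB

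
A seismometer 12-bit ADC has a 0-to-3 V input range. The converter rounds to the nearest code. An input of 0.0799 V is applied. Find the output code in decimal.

code 109

Full-scale span = 3 V; LSB = 3/2^12 = 0.732 mV.
(0.0799 − 0) / 0.000732422 = 109.090 LSBs.
Round → code 109.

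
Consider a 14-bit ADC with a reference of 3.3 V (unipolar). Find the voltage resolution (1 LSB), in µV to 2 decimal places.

201.42 µV

Full-scale span = 3.3 V.
LSB = 3.3 / 2^14 = 3.3 / 16384 = 0.000201416 V = 201.42 µV.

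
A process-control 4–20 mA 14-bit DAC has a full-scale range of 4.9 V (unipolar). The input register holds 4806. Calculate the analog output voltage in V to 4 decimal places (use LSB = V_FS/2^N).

1.4373 V

LSB = 4.9 V / 2^14 = 299.07 µV.
V_out = 0 + 4806 × 0.000299072 V = 1.43734 V.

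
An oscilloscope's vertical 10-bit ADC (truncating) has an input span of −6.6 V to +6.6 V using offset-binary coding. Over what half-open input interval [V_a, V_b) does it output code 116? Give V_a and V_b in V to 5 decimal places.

LSB = 13.2/2^10 = 12.891 mV.
V_a = V_low + 116·LSB = -5.10469 V; V_b = V_low + 117·LSB = -5.0918 V.

[-5.10469 V, -5.09180 V)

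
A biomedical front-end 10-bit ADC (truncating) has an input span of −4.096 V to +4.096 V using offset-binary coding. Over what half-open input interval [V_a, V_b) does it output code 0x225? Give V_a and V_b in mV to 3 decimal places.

[296.000 mV, 304.000 mV)

LSB = 8.192/2^10 = 8.000 mV.
Code 0x225 = 549 decimal.
V_a = V_low + 549·LSB = 0.296 V; V_b = V_low + 550·LSB = 0.304 V.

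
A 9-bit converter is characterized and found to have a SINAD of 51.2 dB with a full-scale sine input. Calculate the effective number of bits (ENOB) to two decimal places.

ENOB = (SINAD − 1.76) / 6.02 = (51.2 − 1.76)/6.02 = 8.213.

8.21 bits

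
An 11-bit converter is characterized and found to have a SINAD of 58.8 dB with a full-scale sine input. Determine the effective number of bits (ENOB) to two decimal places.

9.48 bits

ENOB = (SINAD − 1.76) / 6.02 = (58.8 − 1.76)/6.02 = 9.475.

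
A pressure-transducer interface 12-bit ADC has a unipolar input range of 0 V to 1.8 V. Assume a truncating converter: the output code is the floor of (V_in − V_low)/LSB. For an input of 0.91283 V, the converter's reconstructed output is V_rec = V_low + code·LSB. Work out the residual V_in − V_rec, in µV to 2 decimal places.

85.86 µV

One LSB is 1.8 V / 4096 = 439.45 µV.
(V_in − V_low)/LSB = (0.91283 − 0)/0.000439453 = 2077.1954 → code 2077 (floor).
V_rec = 0 + 2077·0.000439453 = 0.91274414 V.
V_in − V_rec = 8.58594e-05 V = 85.86 µV.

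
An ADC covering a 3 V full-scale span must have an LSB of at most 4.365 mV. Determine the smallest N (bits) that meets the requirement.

Number of steps required ≥ 3 V / 4.365 mV = 687.29.
Need 2^N ≥ 687.29; 2^9 = 512, 2^10 = 1024.
Minimum N = 10.

10 bits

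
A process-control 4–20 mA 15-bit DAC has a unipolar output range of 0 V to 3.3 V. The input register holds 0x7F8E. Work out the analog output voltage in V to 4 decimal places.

LSB = 3.3 V / 2^15 = 100.71 µV.
Code 0x7F8E = 32654 decimal.
V_out = 0 + 32654 × 0.000100708 V = 3.28852 V.

3.2885 V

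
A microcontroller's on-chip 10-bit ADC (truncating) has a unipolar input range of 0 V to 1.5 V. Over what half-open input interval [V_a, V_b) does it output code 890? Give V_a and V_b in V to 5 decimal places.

LSB = 1.5/2^10 = 1.465 mV.
V_a = V_low + 890·LSB = 1.30371 V; V_b = V_low + 891·LSB = 1.30518 V.

[1.30371 V, 1.30518 V)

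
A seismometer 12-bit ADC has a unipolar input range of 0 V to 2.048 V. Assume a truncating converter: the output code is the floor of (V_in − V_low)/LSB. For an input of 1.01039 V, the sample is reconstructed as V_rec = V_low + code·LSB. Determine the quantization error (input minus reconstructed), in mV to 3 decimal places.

0.390 mV

One LSB is 2.048 V / 4096 = 0.500 mV.
(1.01039 − 0)/0.0005 = 2020.7800; ⌊·⌋ gives code 2020.
V_rec = 0 + 2020·0.0005 = 1.01 V.
V_in − V_rec = 0.00039 V = 0.390 mV.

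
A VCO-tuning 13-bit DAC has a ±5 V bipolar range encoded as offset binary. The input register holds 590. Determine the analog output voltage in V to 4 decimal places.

-4.2798 V

LSB = 10 V / 2^13 = 1.221 mV.
V_out = (−5) + 590 × 0.0012207 V = -4.27979 V.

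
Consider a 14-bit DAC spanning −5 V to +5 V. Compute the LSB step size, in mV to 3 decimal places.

0.610 mV

Full-scale span = 10 V.
LSB = 10 / 2^14 = 10 / 16384 = 0.000610352 V = 0.610 mV.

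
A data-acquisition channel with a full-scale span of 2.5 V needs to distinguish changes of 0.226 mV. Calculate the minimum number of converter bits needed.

14 bits

Number of steps required ≥ 2.5 V / 0.226 mV = 11061.95.
Need 2^N ≥ 11061.95; 2^13 = 8192, 2^14 = 16384.
Minimum N = 14.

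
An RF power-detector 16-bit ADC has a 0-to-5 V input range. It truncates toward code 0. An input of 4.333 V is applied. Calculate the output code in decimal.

LSB = 5 V / 65536 = 76.29 µV.
(4.333 − 0) / 7.62939e-05 = 56793.498 LSBs.
Floor → code 56793.

code 56793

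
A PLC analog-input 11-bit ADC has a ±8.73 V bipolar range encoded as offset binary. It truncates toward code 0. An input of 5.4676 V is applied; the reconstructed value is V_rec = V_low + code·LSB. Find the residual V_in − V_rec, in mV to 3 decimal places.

2.825 mV

One LSB is 17.46 V / 2048 = 8.525 mV.
Scaled input = 1665.3313 LSBs, so code = 1665.
V_rec = (−8.73) + 1665·0.00852539 = 5.4647754 V.
Difference: 0.00282461 V → 2.825 mV.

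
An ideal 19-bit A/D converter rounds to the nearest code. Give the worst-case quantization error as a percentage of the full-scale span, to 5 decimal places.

0.00010 %

Rounding → worst-case error = ½ LSB = V_FS/2^20, so 100/1048576 = 9.53674e-05 % of full scale.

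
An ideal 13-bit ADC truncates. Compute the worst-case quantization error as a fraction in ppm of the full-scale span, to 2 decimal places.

122.07 ppm

Truncating → worst-case error = 1 LSB = V_FS/2^13, so 1e+06/8192 = 122.07 ppm of full scale.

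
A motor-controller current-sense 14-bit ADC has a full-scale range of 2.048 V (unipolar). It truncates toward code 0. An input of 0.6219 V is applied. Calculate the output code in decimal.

code 4975

With 16384 levels over 2.048 V, one step is 125.00 µV.
(0.6219 − 0) / 0.000125 = 4975.200 LSBs.
So the output code is 4975.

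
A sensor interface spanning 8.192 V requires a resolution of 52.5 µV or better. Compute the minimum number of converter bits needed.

18 bits

Number of steps required ≥ 8.192 V / 52.5 µV = 156038.10.
Need 2^N ≥ 156038.10; 2^17 = 131072, 2^18 = 262144.
Minimum N = 18.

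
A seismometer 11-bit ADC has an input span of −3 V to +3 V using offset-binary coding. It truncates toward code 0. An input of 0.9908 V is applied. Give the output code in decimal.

code 1362

With 2048 levels over 6 V, one step is 2.930 mV.
(0.9908 − (−3)) / 0.00292969 = 1362.193 LSBs.
⌊·⌋(1362.193) = 1362.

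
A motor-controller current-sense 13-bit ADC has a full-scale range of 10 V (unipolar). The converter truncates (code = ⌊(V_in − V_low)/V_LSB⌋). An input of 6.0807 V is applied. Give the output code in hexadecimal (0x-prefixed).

Full-scale span = 10 V; LSB = 10/2^13 = 1.221 mV.
(V_in − V_low)/LSB = (6.0807 − 0) / 0.0012207 = 4981.309.
Floor → code 4981.
In hexadecimal (0x-prefixed): 0x1375.

code 0x1375 (decimal 4981)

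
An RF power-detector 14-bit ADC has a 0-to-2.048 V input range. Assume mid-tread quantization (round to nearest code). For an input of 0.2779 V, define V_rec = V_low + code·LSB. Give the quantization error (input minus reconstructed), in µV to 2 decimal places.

Step size: 2.048 V ÷ 2^14 = 125.00 µV.
Scaled input = 2223.2000 LSBs, so code = 2223.
Reconstructed: 0.277875 V.
Error = 0.2779 − 0.277875 = 2.5e-05 V = 25.00 µV.

25.00 µV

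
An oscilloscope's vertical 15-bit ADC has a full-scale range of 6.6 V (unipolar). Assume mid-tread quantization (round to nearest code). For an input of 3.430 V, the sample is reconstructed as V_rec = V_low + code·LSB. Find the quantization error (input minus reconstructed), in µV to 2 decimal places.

One LSB is 6.6 V / 32768 = 201.42 µV.
Scaled input = 17029.4303 LSBs, so code = 17029.
Reconstructed: 3.4299133 V.
Error = 3.430 − 3.4299133 = 8.66699e-05 V = 86.67 µV.

86.67 µV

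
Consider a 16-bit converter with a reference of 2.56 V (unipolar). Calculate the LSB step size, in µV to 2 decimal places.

39.06 µV

Full-scale span = 2.56 V.
LSB = 2.56 / 2^16 = 2.56 / 65536 = 3.90625e-05 V = 39.06 µV.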